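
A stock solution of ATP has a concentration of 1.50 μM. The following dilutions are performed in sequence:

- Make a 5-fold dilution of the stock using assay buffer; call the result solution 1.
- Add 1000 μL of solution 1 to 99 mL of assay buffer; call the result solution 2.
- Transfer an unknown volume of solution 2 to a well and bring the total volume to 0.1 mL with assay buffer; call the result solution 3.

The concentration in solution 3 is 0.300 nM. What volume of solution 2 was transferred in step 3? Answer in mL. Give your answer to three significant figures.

0.0100 mL

Step 1: 5-fold → factor 5
Step 2: 1000 μL + 99 mL = 1 × 10^5 μL total → factor 1 × 10^5/1000 = 100
Step 3: v brought to 0.1 mL → factor = 0.1 mL/v
Product of known-step factors = 500
Overall factor = 1.50 μM / (0.300 nM) = 5000
Step-3 factor = 5000 / 500 = 10
v = 0.1 mL / 10 = 0.0100 mL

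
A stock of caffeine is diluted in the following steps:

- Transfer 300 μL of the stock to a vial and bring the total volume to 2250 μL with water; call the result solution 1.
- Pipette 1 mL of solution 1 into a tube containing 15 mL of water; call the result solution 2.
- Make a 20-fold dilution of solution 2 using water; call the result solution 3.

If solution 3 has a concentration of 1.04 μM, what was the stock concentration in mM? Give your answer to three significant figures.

Step 1: 300 μL brought to 2250 μL → factor 2250/300 = 7.5
Step 2: 1 mL + 15 mL = 16 mL total → factor 16/1 = 16
Step 3: 20-fold → factor 20
Overall dilution factor = 7.5 × 16 × 20 = 2400
Stock = 1.04 μM × 2400 = 2496 μM = 2.50 mM

2.50 mM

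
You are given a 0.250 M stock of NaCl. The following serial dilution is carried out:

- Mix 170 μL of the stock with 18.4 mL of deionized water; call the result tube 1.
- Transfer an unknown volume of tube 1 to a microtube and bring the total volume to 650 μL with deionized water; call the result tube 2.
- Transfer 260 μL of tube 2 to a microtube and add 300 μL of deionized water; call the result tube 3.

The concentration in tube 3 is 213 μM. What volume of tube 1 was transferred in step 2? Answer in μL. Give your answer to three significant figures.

Step 1: 170 μL + 18.4 mL = 18570 μL total → factor 18570/170 = 109.24
Step 2: v brought to 650 μL → factor = 650 μL/v
Step 3: 260 μL + 300 μL = 560 μL total → factor 560/260 = 2.1538
Product of known-step factors = 235.28
Overall factor = 0.250 M / (213 μM) = 1173.7
Step-2 factor = 1173.7 / 235.28 = 4.9886
v = 650 μL / 4.9886 = 130 μL

130 μL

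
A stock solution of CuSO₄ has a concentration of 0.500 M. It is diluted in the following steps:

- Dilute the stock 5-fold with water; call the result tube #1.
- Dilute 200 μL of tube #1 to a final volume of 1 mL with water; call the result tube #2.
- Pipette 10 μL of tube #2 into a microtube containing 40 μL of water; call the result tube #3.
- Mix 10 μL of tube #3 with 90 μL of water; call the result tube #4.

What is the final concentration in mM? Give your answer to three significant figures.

Step 1: 5-fold → factor 5
Step 2: 200 μL brought to 1 mL → factor 1000/200 = 5
Step 3: 10 μL + 40 μL = 50 μL total → factor 50/10 = 5
Step 4: 10 μL + 90 μL = 100 μL total → factor 100/10 = 10
Overall dilution factor = 5 × 5 × 5 × 10 = 1250
Final = 0.500 M / 1250 = 0.0004000 M = 0.400 mM

0.400 mM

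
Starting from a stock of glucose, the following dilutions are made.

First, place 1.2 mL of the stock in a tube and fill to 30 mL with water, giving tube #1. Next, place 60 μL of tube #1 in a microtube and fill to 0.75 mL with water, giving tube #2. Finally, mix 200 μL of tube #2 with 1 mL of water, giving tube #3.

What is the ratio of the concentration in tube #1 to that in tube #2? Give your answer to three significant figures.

Step 1: 1.2 mL brought to 30 mL → factor 30/1.2 = 25
Step 2: 60 μL brought to 0.75 mL → factor 750/60 = 12.5
Dilution factor to tube #1 = 25; to tube #2 = 312.5
[tube #1]/[tube #2] = (factor to tube #2)/(factor to tube #1) = 312.5/25 = 12.5

12.5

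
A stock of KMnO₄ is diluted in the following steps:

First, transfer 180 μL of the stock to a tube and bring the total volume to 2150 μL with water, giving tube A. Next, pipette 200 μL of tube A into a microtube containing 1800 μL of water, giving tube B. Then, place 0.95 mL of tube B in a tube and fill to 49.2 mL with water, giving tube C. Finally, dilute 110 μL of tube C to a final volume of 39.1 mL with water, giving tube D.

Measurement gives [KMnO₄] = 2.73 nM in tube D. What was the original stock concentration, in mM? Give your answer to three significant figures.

Step 1: 180 μL brought to 2150 μL → factor 2150/180 = 11.944
Step 2: 200 μL + 1800 μL = 2000 μL total → factor 2000/200 = 10
Step 3: 0.95 mL brought to 49.2 mL → factor 49.2/0.95 = 51.789
Step 4: 110 μL brought to 39.1 mL → factor 39100/110 = 355.45
Overall dilution factor = 11.944 × 10 × 51.789 × 355.45 = 2.1988 × 10^6
Stock = 2.73 nM × 2.1988 × 10^6 = 6.003 × 10^6 nM = 6.00 mM

6.00 mM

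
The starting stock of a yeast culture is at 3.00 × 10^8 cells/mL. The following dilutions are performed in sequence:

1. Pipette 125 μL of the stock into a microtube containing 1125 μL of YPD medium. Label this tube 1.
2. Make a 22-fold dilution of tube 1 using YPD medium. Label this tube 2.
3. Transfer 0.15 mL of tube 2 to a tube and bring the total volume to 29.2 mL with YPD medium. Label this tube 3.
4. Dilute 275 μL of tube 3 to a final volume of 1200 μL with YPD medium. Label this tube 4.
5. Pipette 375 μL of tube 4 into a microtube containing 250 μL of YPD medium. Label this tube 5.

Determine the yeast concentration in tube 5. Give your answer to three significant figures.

963 cells/mL

Step 1: 125 μL + 1125 μL = 1250 μL total → factor 1250/125 = 10
Step 2: 22-fold → factor 22
Step 3: 0.15 mL brought to 29.2 mL → factor 29.2/0.15 = 194.67
Step 4: 275 μL brought to 1200 μL → factor 1200/275 = 4.3636
Step 5: 375 μL + 250 μL = 625 μL total → factor 625/375 = 1.6667
Overall dilution factor = 10 × 22 × 194.67 × 4.3636 × 1.6667 = 3.1147 × 10^5
Final = 3.00 × 10^8 cells/mL / 3.1147 × 10^5 = 963 cells/mL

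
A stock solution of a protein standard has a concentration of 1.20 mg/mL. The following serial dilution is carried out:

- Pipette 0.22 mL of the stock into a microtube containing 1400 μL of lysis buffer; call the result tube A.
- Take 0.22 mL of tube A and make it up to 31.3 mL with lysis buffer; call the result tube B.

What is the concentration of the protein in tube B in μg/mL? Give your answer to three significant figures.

Step 1: 0.22 mL + 1400 μL = 1.62 mL total → factor 1.62/0.22 = 7.3636
Step 2: 0.22 mL brought to 31.3 mL → factor 31.3/0.22 = 142.27
Overall dilution factor = 7.3636 × 142.27 = 1047.6
Final = 1.20 mg/mL / 1047.6 = 0.001145 mg/mL = 1.15 μg/mL

1.15 μg/mL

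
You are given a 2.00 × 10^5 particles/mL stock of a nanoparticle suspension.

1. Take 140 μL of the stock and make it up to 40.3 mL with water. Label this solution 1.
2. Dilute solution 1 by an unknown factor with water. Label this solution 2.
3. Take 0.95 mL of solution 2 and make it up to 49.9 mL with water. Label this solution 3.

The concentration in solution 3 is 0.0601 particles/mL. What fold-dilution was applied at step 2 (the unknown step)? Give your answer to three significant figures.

220-fold

Step 1: 140 μL brought to 40.3 mL → factor 40300/140 = 287.86
Step 2: unknown factor x
Step 3: 0.95 mL brought to 49.9 mL → factor 49.9/0.95 = 52.526
Product of known-step factors = 15120
Overall factor = 2.00 × 10^5 particles/mL / (0.0601 particles/mL) = 3.3278 × 10^6
x = 3.3278 × 10^6 / 15120 = 220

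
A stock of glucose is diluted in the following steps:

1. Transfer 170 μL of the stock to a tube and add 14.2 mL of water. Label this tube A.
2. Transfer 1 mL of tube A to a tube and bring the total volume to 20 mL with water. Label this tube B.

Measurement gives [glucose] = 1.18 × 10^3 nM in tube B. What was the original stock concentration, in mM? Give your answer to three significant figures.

Step 1: 170 μL + 14.2 mL = 14370 μL total → factor 14370/170 = 84.529
Step 2: 1 mL brought to 20 mL → factor 20/1 = 20
Overall dilution factor = 84.529 × 20 = 1690.6
Stock = 1.18 × 10^3 nM × 1690.6 = 1.995 × 10^6 nM = 1.99 mM

1.99 mM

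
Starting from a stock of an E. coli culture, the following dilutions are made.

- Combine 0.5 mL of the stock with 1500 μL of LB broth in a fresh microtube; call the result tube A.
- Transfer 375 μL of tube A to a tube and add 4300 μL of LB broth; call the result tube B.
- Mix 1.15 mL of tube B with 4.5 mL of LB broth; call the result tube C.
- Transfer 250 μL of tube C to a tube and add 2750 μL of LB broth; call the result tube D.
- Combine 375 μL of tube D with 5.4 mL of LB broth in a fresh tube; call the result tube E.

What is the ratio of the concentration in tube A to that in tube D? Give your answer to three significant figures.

Step 1: 0.5 mL + 1500 μL = 2 mL total → factor 2/0.5 = 4
Step 2: 375 μL + 4300 μL = 4675 μL total → factor 4675/375 = 12.467
Step 3: 1.15 mL + 4.5 mL = 5.65 mL total → factor 5.65/1.15 = 4.913
Step 4: 250 μL + 2750 μL = 3000 μL total → factor 3000/250 = 12
Dilution factor to tube A = 4; to tube D = 2940
[tube A]/[tube D] = (factor to tube D)/(factor to tube A) = 2940/4 = 735

735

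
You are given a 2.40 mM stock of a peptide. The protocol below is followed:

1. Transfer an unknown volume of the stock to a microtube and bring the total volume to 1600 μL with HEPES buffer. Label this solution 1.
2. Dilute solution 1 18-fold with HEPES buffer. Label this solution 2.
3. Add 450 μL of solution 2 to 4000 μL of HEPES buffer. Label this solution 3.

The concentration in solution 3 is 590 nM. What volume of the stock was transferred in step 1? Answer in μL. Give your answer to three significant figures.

70.0 μL

Step 1: v brought to 1600 μL → factor = 1600 μL/v
Step 2: 18-fold → factor 18
Step 3: 450 μL + 4000 μL = 4450 μL total → factor 4450/450 = 9.8889
Product of known-step factors = 178
Overall factor = 2.40 mM / (590 nM) = 4067.8
Step-1 factor = 4067.8 / 178 = 22.853
v = 1600 μL / 22.853 = 70.0 μL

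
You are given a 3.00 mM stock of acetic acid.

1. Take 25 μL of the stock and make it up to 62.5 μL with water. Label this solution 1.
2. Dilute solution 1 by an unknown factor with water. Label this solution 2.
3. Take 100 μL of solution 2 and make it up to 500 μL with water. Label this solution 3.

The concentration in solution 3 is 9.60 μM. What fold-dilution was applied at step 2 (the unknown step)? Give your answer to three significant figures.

25.0-fold

Step 1: 25 μL brought to 62.5 μL → factor 62.5/25 = 2.5
Step 2: unknown factor x
Step 3: 100 μL brought to 500 μL → factor 500/100 = 5
Product of known-step factors = 12.5
Overall factor = 3.00 mM / (9.60 μM) = 312.5
x = 312.5 / 12.5 = 25.0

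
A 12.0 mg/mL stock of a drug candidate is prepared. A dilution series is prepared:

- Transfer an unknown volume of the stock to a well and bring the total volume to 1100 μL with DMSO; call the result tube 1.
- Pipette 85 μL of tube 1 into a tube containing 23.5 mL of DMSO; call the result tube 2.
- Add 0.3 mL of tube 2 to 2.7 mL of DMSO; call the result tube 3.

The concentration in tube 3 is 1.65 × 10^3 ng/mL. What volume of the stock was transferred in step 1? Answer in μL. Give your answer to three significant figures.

Step 1: v brought to 1100 μL → factor = 1100 μL/v
Step 2: 85 μL + 23.5 mL = 23585 μL total → factor 23585/85 = 277.47
Step 3: 0.3 mL + 2.7 mL = 3 mL total → factor 3/0.3 = 10
Product of known-step factors = 2774.7
Overall factor = 12.0 mg/mL / (1.65 × 10^3 ng/mL) = 7272.7
Step-1 factor = 7272.7 / 2774.7 = 2.6211
v = 1100 μL / 2.6211 = 420 μL

420 μL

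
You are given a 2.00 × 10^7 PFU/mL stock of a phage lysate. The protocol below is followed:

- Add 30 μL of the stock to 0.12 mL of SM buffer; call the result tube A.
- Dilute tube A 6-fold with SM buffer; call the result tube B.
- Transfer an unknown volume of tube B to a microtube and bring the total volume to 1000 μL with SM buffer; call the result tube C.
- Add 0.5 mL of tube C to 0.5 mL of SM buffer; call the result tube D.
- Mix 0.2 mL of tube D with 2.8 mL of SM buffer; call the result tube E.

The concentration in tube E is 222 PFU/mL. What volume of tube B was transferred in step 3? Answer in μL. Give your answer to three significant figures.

Step 1: 30 μL + 0.12 mL = 150 μL total → factor 150/30 = 5
Step 2: 6-fold → factor 6
Step 3: v brought to 1000 μL → factor = 1000 μL/v
Step 4: 0.5 mL + 0.5 mL = 1 mL total → factor 1/0.5 = 2
Step 5: 0.2 mL + 2.8 mL = 3 mL total → factor 3/0.2 = 15
Product of known-step factors = 900
Overall factor = 2.00 × 10^7 PFU/mL / (222 PFU/mL) = 90090
Step-3 factor = 90090 / 900 = 100.1
v = 1000 μL / 100.1 = 9.99 μL

9.99 μL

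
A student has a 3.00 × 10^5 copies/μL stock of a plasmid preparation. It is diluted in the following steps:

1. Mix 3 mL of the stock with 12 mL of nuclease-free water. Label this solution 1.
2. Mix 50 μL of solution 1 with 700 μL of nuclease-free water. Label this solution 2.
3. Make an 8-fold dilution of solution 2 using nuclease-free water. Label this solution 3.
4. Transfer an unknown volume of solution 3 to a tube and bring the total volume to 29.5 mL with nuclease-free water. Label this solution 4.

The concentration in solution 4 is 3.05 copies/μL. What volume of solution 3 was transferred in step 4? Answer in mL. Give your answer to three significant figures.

0.180 mL

Step 1: 3 mL + 12 mL = 15 mL total → factor 15/3 = 5
Step 2: 50 μL + 700 μL = 750 μL total → factor 750/50 = 15
Step 3: 8-fold → factor 8
Step 4: v brought to 29.5 mL → factor = 29.5 mL/v
Product of known-step factors = 600
Overall factor = 3.00 × 10^5 copies/μL / (3.05 copies/μL) = 98361
Step-4 factor = 98361 / 600 = 163.93
v = 29.5 mL / 163.93 = 0.180 mL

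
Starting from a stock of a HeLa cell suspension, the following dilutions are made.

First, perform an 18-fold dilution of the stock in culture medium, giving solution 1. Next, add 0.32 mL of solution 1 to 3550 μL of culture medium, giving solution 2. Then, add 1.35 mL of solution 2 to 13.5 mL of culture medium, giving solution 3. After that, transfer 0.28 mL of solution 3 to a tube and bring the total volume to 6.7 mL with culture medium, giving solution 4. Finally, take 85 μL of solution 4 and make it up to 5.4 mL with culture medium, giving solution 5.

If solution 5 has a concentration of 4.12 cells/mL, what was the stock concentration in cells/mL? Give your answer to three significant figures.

Step 1: 18-fold → factor 18
Step 2: 0.32 mL + 3550 μL = 3.87 mL total → factor 3.87/0.32 = 12.094
Step 3: 1.35 mL + 13.5 mL = 14.85 mL total → factor 14.85/1.35 = 11
Step 4: 0.28 mL brought to 6.7 mL → factor 6.7/0.28 = 23.929
Step 5: 85 μL brought to 5.4 mL → factor 5400/85 = 63.529
Overall dilution factor = 18 × 12.094 × 11 × 23.929 × 63.529 = 3.6401 × 10^6
Stock = 4.12 cells/mL × 3.6401 × 10^6 = 1.50 × 10^7 cells/mL

1.50 × 10^7 cells/mL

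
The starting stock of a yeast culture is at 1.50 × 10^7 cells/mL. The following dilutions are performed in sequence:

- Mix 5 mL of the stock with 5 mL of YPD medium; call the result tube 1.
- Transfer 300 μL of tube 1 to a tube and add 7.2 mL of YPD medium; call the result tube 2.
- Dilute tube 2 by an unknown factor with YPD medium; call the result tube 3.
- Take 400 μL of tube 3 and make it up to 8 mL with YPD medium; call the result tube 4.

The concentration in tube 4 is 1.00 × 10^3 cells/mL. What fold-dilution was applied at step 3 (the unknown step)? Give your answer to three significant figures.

Step 1: 5 mL + 5 mL = 10 mL total → factor 10/5 = 2
Step 2: 300 μL + 7.2 mL = 7500 μL total → factor 7500/300 = 25
Step 3: unknown factor x
Step 4: 400 μL brought to 8 mL → factor 8000/400 = 20
Product of known-step factors = 1000
Overall factor = 1.50 × 10^7 cells/mL / (1.00 × 10^3 cells/mL) = 15000
x = 15000 / 1000 = 15.0

15.0-fold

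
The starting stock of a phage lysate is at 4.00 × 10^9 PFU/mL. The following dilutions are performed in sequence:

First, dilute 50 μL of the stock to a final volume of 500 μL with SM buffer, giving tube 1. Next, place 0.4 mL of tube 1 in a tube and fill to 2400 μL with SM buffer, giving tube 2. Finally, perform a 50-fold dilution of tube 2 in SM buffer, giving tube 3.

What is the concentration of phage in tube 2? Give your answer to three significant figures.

Step 1: 50 μL brought to 500 μL → factor 500/50 = 10
Step 2: 0.4 mL brought to 2400 μL → factor 2.4/0.4 = 6
Dilution factor through tube 2 = 10 × 6 = 60
[tube 2] = 4.00 × 10^9 PFU/mL / 60 = 6.67 × 10^7 PFU/mL

6.67 × 10^7 PFU/mL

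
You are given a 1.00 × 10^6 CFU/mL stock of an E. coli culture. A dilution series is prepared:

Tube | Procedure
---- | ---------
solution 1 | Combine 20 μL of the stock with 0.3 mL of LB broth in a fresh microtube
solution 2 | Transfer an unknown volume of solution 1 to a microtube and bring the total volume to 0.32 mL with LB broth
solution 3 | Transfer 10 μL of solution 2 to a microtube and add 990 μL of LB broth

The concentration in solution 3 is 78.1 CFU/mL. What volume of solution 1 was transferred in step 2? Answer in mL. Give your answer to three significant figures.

0.0400 mL

Step 1: 20 μL + 0.3 mL = 320 μL total → factor 320/20 = 16
Step 2: v brought to 0.32 mL → factor = 0.32 mL/v
Step 3: 10 μL + 990 μL = 1000 μL total → factor 1000/10 = 100
Product of known-step factors = 1600
Overall factor = 1.00 × 10^6 CFU/mL / (78.1 CFU/mL) = 12804
Step-2 factor = 12804 / 1600 = 8.0026
v = 0.32 mL / 8.0026 = 0.0400 mL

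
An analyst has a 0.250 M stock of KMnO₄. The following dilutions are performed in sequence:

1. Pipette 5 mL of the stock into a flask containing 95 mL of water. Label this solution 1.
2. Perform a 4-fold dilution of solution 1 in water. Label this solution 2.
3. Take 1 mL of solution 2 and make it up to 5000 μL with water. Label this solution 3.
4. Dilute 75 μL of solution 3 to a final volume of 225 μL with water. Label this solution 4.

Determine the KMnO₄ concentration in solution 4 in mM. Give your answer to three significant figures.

Step 1: 5 mL + 95 mL = 100 mL total → factor 100/5 = 20
Step 2: 4-fold → factor 4
Step 3: 1 mL brought to 5000 μL → factor 5/1 = 5
Step 4: 75 μL brought to 225 μL → factor 225/75 = 3
Overall dilution factor = 20 × 4 × 5 × 3 = 1200
Final = 0.250 M / 1200 = 0.0002083 M = 0.208 mM

0.208 mM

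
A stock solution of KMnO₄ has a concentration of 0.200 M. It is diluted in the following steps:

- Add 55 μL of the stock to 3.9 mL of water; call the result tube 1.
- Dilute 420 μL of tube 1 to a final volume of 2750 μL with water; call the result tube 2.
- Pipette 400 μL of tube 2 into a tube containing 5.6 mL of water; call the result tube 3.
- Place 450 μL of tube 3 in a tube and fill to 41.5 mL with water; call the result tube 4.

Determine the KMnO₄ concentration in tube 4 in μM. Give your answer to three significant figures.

0.307 μM

Step 1: 55 μL + 3.9 mL = 3955 μL total → factor 3955/55 = 71.909
Step 2: 420 μL brought to 2750 μL → factor 2750/420 = 6.5476
Step 3: 400 μL + 5.6 mL = 6000 μL total → factor 6000/400 = 15
Step 4: 450 μL brought to 41.5 mL → factor 41500/450 = 92.222
Overall dilution factor = 71.909 × 6.5476 × 15 × 92.222 = 6.5132 × 10^5
Final = 0.200 M / 6.5132 × 10^5 = 3.071 × 10^-7 M = 0.307 μM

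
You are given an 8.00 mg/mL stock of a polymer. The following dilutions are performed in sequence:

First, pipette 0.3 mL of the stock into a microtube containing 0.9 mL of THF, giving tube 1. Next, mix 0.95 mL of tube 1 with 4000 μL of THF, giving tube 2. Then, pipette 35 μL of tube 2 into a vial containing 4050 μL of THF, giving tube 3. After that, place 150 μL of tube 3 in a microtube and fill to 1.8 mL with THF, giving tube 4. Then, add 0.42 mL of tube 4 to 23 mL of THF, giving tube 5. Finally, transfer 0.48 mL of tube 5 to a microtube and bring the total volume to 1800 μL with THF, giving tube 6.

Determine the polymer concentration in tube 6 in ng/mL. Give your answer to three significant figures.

1.31 ng/mL

Step 1: 0.3 mL + 0.9 mL = 1.2 mL total → factor 1.2/0.3 = 4
Step 2: 0.95 mL + 4000 μL = 4.95 mL total → factor 4.95/0.95 = 5.2105
Step 3: 35 μL + 4050 μL = 4085 μL total → factor 4085/35 = 116.71
Step 4: 150 μL brought to 1.8 mL → factor 1800/150 = 12
Step 5: 0.42 mL + 23 mL = 23.42 mL total → factor 23.42/0.42 = 55.762
Step 6: 0.48 mL brought to 1800 μL → factor 1.8/0.48 = 3.75
Overall dilution factor = 4 × 5.2105 × 116.71 × 12 × 55.762 × 3.75 = 6.104 × 10^6
Final = 8.00 mg/mL / 6.104 × 10^6 = 1.311 × 10^-6 mg/mL = 1.31 ng/mL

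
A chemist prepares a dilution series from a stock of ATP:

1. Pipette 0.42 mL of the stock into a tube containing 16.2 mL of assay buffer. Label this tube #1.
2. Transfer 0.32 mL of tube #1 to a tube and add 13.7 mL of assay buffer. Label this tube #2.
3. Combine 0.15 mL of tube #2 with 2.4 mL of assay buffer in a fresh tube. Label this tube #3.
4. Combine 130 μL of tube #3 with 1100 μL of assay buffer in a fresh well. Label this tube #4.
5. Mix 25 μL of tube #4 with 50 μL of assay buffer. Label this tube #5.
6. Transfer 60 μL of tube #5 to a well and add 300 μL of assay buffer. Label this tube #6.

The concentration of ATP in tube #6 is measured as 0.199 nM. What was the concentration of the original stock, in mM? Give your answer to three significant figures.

0.999 mM

Step 1: 0.42 mL + 16.2 mL = 16.62 mL total → factor 16.62/0.42 = 39.571
Step 2: 0.32 mL + 13.7 mL = 14.02 mL total → factor 14.02/0.32 = 43.812
Step 3: 0.15 mL + 2.4 mL = 2.55 mL total → factor 2.55/0.15 = 17
Step 4: 130 μL + 1100 μL = 1230 μL total → factor 1230/130 = 9.4615
Step 5: 25 μL + 50 μL = 75 μL total → factor 75/25 = 3
Step 6: 60 μL + 300 μL = 360 μL total → factor 360/60 = 6
Overall dilution factor = 39.571 × 43.812 × 17 × 9.4615 × 3 × 6 = 5.0195 × 10^6
Stock = 0.199 nM × 5.0195 × 10^6 = 9.989 × 10^5 nM = 0.999 mM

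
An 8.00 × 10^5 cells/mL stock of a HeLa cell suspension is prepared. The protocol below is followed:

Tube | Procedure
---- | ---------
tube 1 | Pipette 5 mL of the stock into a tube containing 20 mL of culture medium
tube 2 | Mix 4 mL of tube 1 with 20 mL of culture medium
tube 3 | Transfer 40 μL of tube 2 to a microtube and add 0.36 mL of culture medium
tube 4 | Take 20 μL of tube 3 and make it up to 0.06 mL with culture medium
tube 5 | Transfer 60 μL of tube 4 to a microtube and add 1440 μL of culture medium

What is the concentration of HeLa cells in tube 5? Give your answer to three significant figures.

35.6 cells/mL

Step 1: 5 mL + 20 mL = 25 mL total → factor 25/5 = 5
Step 2: 4 mL + 20 mL = 24 mL total → factor 24/4 = 6
Step 3: 40 μL + 0.36 mL = 400 μL total → factor 400/40 = 10
Step 4: 20 μL brought to 0.06 mL → factor 60/20 = 3
Step 5: 60 μL + 1440 μL = 1500 μL total → factor 1500/60 = 25
Overall dilution factor = 5 × 6 × 10 × 3 × 25 = 22500
Final = 8.00 × 10^5 cells/mL / 22500 = 35.6 cells/mL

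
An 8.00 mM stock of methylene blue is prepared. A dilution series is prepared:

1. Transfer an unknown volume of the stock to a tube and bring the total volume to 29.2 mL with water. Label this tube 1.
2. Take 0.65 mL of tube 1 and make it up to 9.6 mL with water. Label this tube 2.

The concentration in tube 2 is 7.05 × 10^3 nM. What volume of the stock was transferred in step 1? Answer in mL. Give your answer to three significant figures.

0.380 mL

Step 1: v brought to 29.2 mL → factor = 29.2 mL/v
Step 2: 0.65 mL brought to 9.6 mL → factor 9.6/0.65 = 14.769
Product of known-step factors = 14.769
Overall factor = 8.00 mM / (7.05 × 10^3 nM) = 1134.8
Step-1 factor = 1134.8 / 14.769 = 76.832
v = 29.2 mL / 76.832 = 0.380 mL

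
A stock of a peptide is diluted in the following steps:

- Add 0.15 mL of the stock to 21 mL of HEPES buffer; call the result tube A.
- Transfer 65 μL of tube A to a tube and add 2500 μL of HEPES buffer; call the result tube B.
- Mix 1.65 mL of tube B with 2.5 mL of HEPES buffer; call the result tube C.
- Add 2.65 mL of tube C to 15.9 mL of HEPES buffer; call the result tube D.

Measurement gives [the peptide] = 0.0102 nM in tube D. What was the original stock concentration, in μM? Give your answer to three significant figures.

0.999 μM

Step 1: 0.15 mL + 21 mL = 21.15 mL total → factor 21.15/0.15 = 141
Step 2: 65 μL + 2500 μL = 2565 μL total → factor 2565/65 = 39.462
Step 3: 1.65 mL + 2.5 mL = 4.15 mL total → factor 4.15/1.65 = 2.5152
Step 4: 2.65 mL + 15.9 mL = 18.55 mL total → factor 18.55/2.65 = 7
Overall dilution factor = 141 × 39.462 × 2.5152 × 7 = 97961
Stock = 0.0102 nM × 97961 = 999.2 nM = 0.999 μM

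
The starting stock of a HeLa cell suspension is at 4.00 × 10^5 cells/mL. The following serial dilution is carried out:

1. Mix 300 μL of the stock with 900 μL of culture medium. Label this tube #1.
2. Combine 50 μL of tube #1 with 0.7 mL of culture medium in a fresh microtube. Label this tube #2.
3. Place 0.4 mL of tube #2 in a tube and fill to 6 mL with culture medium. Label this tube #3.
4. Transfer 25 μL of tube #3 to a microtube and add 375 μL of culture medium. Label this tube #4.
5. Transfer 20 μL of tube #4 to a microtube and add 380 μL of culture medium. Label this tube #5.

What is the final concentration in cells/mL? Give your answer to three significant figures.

1.39 cells/mL

Step 1: 300 μL + 900 μL = 1200 μL total → factor 1200/300 = 4
Step 2: 50 μL + 0.7 mL = 750 μL total → factor 750/50 = 15
Step 3: 0.4 mL brought to 6 mL → factor 6/0.4 = 15
Step 4: 25 μL + 375 μL = 400 μL total → factor 400/25 = 16
Step 5: 20 μL + 380 μL = 400 μL total → factor 400/20 = 20
Overall dilution factor = 4 × 15 × 15 × 16 × 20 = 2.88 × 10^5
Final = 4.00 × 10^5 cells/mL / 2.88 × 10^5 = 1.39 cells/mL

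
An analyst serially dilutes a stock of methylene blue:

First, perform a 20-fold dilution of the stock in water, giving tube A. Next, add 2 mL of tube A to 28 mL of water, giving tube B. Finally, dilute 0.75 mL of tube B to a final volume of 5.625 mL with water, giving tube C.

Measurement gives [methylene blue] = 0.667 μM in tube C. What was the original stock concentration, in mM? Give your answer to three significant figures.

Step 1: 20-fold → factor 20
Step 2: 2 mL + 28 mL = 30 mL total → factor 30/2 = 15
Step 3: 0.75 mL brought to 5.625 mL → factor 5.625/0.75 = 7.5
Overall dilution factor = 20 × 15 × 7.5 = 2250
Stock = 0.667 μM × 2250 = 1501 μM = 1.50 mM

1.50 mM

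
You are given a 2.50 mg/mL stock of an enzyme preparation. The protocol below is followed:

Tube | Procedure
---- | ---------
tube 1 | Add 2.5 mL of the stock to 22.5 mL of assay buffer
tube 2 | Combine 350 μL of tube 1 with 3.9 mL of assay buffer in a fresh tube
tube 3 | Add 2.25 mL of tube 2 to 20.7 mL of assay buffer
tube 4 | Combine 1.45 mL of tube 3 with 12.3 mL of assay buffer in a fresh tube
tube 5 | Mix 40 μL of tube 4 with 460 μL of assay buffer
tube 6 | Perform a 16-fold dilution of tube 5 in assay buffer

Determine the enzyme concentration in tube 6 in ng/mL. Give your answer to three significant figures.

Step 1: 2.5 mL + 22.5 mL = 25 mL total → factor 25/2.5 = 10
Step 2: 350 μL + 3.9 mL = 4250 μL total → factor 4250/350 = 12.143
Step 3: 2.25 mL + 20.7 mL = 22.95 mL total → factor 22.95/2.25 = 10.2
Step 4: 1.45 mL + 12.3 mL = 13.75 mL total → factor 13.75/1.45 = 9.4828
Step 5: 40 μL + 460 μL = 500 μL total → factor 500/40 = 12.5
Step 6: 16-fold → factor 16
Overall dilution factor = 10 × 12.143 × 10.2 × 9.4828 × 12.5 × 16 = 2.349 × 10^6
Final = 2.50 mg/mL / 2.349 × 10^6 = 1.064 × 10^-6 mg/mL = 1.06 ng/mL

1.06 ng/mL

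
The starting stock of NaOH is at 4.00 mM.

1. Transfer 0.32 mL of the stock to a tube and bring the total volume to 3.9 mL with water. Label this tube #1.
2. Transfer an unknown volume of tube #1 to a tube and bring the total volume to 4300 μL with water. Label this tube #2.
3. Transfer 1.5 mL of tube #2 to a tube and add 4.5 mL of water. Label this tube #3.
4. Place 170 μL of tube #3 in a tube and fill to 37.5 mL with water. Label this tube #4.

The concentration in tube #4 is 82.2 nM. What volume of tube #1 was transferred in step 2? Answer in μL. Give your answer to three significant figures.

950 μL

Step 1: 0.32 mL brought to 3.9 mL → factor 3.9/0.32 = 12.188
Step 2: v brought to 4300 μL → factor = 4300 μL/v
Step 3: 1.5 mL + 4.5 mL = 6 mL total → factor 6/1.5 = 4
Step 4: 170 μL brought to 37.5 mL → factor 37500/170 = 220.59
Product of known-step factors = 10754
Overall factor = 4.00 mM / (82.2 nM) = 48662
Step-2 factor = 48662 / 10754 = 4.5251
v = 4300 μL / 4.5251 = 950 μL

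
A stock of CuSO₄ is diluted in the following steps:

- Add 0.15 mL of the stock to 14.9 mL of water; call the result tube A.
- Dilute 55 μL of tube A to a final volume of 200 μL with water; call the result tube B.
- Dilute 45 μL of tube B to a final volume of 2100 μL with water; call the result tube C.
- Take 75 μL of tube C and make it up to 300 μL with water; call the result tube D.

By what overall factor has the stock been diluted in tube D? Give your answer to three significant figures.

6.81 × 10^4

Step 1: 0.15 mL + 14.9 mL = 15.05 mL total → factor 15.05/0.15 = 100.33
Step 2: 55 μL brought to 200 μL → factor 200/55 = 3.6364
Step 3: 45 μL brought to 2100 μL → factor 2100/45 = 46.667
Step 4: 75 μL brought to 300 μL → factor 300/75 = 4
Overall dilution factor = 100.33 × 3.6364 × 46.667 × 4 = 68105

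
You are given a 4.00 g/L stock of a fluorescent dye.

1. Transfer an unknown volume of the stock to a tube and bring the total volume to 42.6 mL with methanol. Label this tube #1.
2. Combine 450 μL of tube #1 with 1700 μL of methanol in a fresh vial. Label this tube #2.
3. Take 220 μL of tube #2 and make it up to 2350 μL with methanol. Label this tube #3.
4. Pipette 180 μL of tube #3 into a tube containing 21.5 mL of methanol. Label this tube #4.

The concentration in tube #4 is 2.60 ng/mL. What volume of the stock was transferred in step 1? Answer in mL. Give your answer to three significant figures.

Step 1: v brought to 42.6 mL → factor = 42.6 mL/v
Step 2: 450 μL + 1700 μL = 2150 μL total → factor 2150/450 = 4.7778
Step 3: 220 μL brought to 2350 μL → factor 2350/220 = 10.682
Step 4: 180 μL + 21.5 mL = 21680 μL total → factor 21680/180 = 120.44
Product of known-step factors = 6146.9
Overall factor = 4.00 g/L / (2.60 ng/mL) = 1.5385 × 10^6
Step-1 factor = 1.5385 × 10^6 / 6146.9 = 250.28
v = 42.6 mL / 250.28 = 0.170 mL

0.170 mL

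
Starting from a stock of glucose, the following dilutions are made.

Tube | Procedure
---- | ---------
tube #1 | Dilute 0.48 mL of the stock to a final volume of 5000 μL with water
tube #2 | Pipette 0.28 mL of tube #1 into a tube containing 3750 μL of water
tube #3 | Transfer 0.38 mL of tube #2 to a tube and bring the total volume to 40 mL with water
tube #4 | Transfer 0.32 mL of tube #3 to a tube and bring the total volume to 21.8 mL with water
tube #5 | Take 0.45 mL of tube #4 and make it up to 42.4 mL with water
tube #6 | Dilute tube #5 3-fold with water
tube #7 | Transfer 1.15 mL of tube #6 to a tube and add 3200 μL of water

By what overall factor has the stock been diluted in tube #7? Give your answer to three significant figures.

1.15 × 10^9

Step 1: 0.48 mL brought to 5000 μL → factor 5/0.48 = 10.417
Step 2: 0.28 mL + 3750 μL = 4.03 mL total → factor 4.03/0.28 = 14.393
Step 3: 0.38 mL brought to 40 mL → factor 40/0.38 = 105.26
Step 4: 0.32 mL brought to 21.8 mL → factor 21.8/0.32 = 68.125
Step 5: 0.45 mL brought to 42.4 mL → factor 42.4/0.45 = 94.222
Step 6: 3-fold → factor 3
Step 7: 1.15 mL + 3200 μL = 4.35 mL total → factor 4.35/1.15 = 3.7826
Overall dilution factor = 10.417 × 14.393 × 105.26 × 68.125 × 94.222 × 3 × 3.7826 = 1.1495 × 10^9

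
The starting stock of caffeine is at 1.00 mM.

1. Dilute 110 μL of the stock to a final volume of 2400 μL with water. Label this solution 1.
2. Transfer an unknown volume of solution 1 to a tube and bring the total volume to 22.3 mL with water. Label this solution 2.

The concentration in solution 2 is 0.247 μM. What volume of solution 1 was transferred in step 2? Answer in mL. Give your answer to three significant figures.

0.120 mL

Step 1: 110 μL brought to 2400 μL → factor 2400/110 = 21.818
Step 2: v brought to 22.3 mL → factor = 22.3 mL/v
Product of known-step factors = 21.818
Overall factor = 1.00 mM / (0.247 μM) = 4048.6
Step-2 factor = 4048.6 / 21.818 = 185.56
v = 22.3 mL / 185.56 = 0.120 mL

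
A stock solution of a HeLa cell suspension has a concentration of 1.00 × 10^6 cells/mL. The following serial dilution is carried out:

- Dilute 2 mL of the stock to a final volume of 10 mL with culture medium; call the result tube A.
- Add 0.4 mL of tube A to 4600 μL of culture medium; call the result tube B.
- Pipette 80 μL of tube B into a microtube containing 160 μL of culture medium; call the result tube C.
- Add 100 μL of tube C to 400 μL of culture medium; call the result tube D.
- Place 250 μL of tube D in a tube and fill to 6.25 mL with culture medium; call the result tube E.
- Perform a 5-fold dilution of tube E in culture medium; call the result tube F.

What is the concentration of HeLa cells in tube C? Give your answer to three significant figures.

5.33 × 10^3 cells/mL

Step 1: 2 mL brought to 10 mL → factor 10/2 = 5
Step 2: 0.4 mL + 4600 μL = 5 mL total → factor 5/0.4 = 12.5
Step 3: 80 μL + 160 μL = 240 μL total → factor 240/80 = 3
Dilution factor through tube C = 5 × 12.5 × 3 = 187.5
[tube C] = 1.00 × 10^6 cells/mL / 187.5 = 5.33 × 10^3 cells/mL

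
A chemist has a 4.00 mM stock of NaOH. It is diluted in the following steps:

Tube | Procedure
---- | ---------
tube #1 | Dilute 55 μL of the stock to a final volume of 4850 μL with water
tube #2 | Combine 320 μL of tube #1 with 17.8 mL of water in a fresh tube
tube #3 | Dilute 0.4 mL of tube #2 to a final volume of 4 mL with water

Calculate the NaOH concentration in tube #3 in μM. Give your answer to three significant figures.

0.0801 μM

Step 1: 55 μL brought to 4850 μL → factor 4850/55 = 88.182
Step 2: 320 μL + 17.8 mL = 18120 μL total → factor 18120/320 = 56.625
Step 3: 0.4 mL brought to 4 mL → factor 4/0.4 = 10
Dilution factor through tube #3 = 88.182 × 56.625 × 10 = 49933
[tube #3] = 4.00 mM / 49933 = 8.011 × 10^-5 mM = 0.0801 μM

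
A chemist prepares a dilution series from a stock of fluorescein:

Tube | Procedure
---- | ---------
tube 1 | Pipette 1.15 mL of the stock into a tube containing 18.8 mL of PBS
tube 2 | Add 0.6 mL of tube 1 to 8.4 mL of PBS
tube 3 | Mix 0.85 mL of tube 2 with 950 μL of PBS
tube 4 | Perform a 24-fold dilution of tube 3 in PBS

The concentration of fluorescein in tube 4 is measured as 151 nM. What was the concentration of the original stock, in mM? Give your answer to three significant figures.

Step 1: 1.15 mL + 18.8 mL = 19.95 mL total → factor 19.95/1.15 = 17.348
Step 2: 0.6 mL + 8.4 mL = 9 mL total → factor 9/0.6 = 15
Step 3: 0.85 mL + 950 μL = 1.8 mL total → factor 1.8/0.85 = 2.1176
Step 4: 24-fold → factor 24
Overall dilution factor = 17.348 × 15 × 2.1176 × 24 = 13225
Stock = 151 nM × 13225 = 1.997 × 10^6 nM = 2.00 mM

2.00 mM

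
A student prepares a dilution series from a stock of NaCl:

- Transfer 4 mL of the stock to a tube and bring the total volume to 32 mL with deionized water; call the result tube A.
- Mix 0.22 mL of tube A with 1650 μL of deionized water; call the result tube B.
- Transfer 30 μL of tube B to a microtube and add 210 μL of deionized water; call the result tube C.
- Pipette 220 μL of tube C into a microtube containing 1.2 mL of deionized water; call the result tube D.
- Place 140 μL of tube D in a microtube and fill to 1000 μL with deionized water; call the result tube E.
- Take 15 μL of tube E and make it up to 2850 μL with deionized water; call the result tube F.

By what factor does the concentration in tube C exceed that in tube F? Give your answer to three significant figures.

8.76 × 10^3

Step 1: 4 mL brought to 32 mL → factor 32/4 = 8
Step 2: 0.22 mL + 1650 μL = 1.87 mL total → factor 1.87/0.22 = 8.5
Step 3: 30 μL + 210 μL = 240 μL total → factor 240/30 = 8
Step 4: 220 μL + 1.2 mL = 1420 μL total → factor 1420/220 = 6.4545
Step 5: 140 μL brought to 1000 μL → factor 1000/140 = 7.1429
Step 6: 15 μL brought to 2850 μL → factor 2850/15 = 190
Dilution factor to tube C = 544; to tube F = 4.7653 × 10^6
[tube C]/[tube F] = (factor to tube F)/(factor to tube C) = 4.7653 × 10^6/544 = 8.76 × 10^3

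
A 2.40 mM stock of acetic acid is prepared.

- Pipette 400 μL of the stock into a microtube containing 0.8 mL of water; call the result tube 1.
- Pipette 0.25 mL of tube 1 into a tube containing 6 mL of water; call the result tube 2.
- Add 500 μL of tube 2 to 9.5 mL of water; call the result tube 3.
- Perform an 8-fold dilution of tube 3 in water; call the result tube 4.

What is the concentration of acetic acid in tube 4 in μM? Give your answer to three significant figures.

0.200 μM

Step 1: 400 μL + 0.8 mL = 1200 μL total → factor 1200/400 = 3
Step 2: 0.25 mL + 6 mL = 6.25 mL total → factor 6.25/0.25 = 25
Step 3: 500 μL + 9.5 mL = 10000 μL total → factor 10000/500 = 20
Step 4: 8-fold → factor 8
Dilution factor through tube 4 = 3 × 25 × 20 × 8 = 12000
[tube 4] = 2.40 mM / 12000 = 0.0002000 mM = 0.200 μM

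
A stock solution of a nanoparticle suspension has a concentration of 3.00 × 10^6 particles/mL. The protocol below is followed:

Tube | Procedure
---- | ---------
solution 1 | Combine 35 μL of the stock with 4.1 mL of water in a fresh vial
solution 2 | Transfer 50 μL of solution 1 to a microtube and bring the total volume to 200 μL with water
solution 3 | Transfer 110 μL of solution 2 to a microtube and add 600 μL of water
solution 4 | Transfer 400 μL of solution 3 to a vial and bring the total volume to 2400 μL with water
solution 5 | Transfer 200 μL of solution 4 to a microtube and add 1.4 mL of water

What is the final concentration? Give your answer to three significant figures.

20.5 particles/mL

Step 1: 35 μL + 4.1 mL = 4135 μL total → factor 4135/35 = 118.14
Step 2: 50 μL brought to 200 μL → factor 200/50 = 4
Step 3: 110 μL + 600 μL = 710 μL total → factor 710/110 = 6.4545
Step 4: 400 μL brought to 2400 μL → factor 2400/400 = 6
Step 5: 200 μL + 1.4 mL = 1600 μL total → factor 1600/200 = 8
Overall dilution factor = 118.14 × 4 × 6.4545 × 6 × 8 = 1.4641 × 10^5
Final = 3.00 × 10^6 particles/mL / 1.4641 × 10^5 = 20.5 particles/mL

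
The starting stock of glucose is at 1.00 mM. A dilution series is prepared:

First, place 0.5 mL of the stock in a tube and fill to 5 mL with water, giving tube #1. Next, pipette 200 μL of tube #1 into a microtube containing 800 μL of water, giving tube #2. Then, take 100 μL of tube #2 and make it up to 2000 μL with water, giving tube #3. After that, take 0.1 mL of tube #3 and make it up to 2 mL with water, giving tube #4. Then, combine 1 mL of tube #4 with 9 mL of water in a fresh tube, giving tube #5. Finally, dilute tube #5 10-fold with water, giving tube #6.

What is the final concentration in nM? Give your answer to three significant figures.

0.500 nM

Step 1: 0.5 mL brought to 5 mL → factor 5/0.5 = 10
Step 2: 200 μL + 800 μL = 1000 μL total → factor 1000/200 = 5
Step 3: 100 μL brought to 2000 μL → factor 2000/100 = 20
Step 4: 0.1 mL brought to 2 mL → factor 2/0.1 = 20
Step 5: 1 mL + 9 mL = 10 mL total → factor 10/1 = 10
Step 6: 10-fold → factor 10
Overall dilution factor = 10 × 5 × 20 × 20 × 10 × 10 = 2 × 10^6
Final = 1.00 mM / 2 × 10^6 = 5.000 × 10^-7 mM = 0.500 nM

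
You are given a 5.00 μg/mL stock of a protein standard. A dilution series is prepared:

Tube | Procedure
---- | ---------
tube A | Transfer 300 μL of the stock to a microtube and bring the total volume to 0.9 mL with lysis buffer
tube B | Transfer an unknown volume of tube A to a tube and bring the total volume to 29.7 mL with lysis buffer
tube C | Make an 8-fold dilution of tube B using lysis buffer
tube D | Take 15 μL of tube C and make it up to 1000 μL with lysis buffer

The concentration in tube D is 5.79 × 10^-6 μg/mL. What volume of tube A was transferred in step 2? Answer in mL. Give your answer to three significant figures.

Step 1: 300 μL brought to 0.9 mL → factor 900/300 = 3
Step 2: v brought to 29.7 mL → factor = 29.7 mL/v
Step 3: 8-fold → factor 8
Step 4: 15 μL brought to 1000 μL → factor 1000/15 = 66.667
Product of known-step factors = 1600
Overall factor = 5.00 μg/mL / (5.79 × 10^-6 μg/mL) = 8.6356 × 10^5
Step-2 factor = 8.6356 × 10^5 / 1600 = 539.72
v = 29.7 mL / 539.72 = 0.0550 mL

0.0550 mL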